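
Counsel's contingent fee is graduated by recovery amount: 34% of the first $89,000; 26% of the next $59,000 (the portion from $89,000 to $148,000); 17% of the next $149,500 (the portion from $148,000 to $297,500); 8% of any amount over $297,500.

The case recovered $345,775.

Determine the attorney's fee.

First $89,000 at 34% = $30,260.00
Next $59,000 at 26% = $15,340.00
Next $149,500 at 17% = $25,415.00
Remaining $48,275 at 8% = $3,862.00
Fee: $30,260.00 + $15,340.00 + $25,415.00 + $3,862.00 = $74,877.00

$74,877.00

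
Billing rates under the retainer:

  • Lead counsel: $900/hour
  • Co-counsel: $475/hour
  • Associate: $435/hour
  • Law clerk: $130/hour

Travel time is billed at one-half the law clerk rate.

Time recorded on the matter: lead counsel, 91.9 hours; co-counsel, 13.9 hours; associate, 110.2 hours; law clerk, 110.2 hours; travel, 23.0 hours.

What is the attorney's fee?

Lead counsel: 91.9 × $900 = $82,710.00
Co-counsel: 13.9 × $475 = $6,602.50
Associate: 110.2 × $435 = $47,937.00
Law clerk: 110.2 × $130 = $14,326.00
Subtotal: $82,710.00 + $6,602.50 + $47,937.00 + $14,326.00 = $151,575.50
Travel: 23.0 × ($130 ÷ 2) = 23.0 × $65.00 = $1,495.00
Total: $151,575.50 + $1,495.00 = $153,070.50

$153,070.50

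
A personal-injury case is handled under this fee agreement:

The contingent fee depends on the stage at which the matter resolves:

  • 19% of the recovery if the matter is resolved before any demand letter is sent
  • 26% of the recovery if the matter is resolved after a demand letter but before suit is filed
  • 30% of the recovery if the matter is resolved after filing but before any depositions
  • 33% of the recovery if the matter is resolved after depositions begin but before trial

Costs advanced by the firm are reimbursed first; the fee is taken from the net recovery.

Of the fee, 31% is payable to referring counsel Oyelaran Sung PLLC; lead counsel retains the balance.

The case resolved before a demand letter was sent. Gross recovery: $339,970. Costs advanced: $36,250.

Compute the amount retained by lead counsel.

Fee base (net of costs): $339,970 − $36,250 = $303,720
The matter resolved before a demand letter was sent, so the 19% rate applies.
$303,720 × 19% = $57,706.80
Referral share: 31% of $57,706.80 = $17,889.11; lead counsel retains $57,706.80 − $17,889.11 = $39,817.69.

$39,817.69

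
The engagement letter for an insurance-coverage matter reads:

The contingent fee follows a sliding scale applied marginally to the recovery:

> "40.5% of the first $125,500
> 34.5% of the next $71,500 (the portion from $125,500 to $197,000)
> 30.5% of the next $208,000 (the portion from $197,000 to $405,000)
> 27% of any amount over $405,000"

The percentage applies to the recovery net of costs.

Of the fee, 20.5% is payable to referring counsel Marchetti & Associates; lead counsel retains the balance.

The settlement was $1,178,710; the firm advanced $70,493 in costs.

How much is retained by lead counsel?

Fee base (net of costs): $1,178,710 − $70,493 = $1,108,217
First $125,500 at 40.5% = $50,827.50
Next $71,500 at 34.5% = $24,667.50
Next $208,000 at 30.5% = $63,440.00
Remaining $703,217 at 27% = $189,868.59
Fee: $50,827.50 + $24,667.50 + $63,440.00 + $189,868.59 = $328,803.59
Referral share: 20.5% of $328,803.59 = $67,404.74; lead counsel retains $328,803.59 − $67,404.74 = $261,398.85.

$261,398.85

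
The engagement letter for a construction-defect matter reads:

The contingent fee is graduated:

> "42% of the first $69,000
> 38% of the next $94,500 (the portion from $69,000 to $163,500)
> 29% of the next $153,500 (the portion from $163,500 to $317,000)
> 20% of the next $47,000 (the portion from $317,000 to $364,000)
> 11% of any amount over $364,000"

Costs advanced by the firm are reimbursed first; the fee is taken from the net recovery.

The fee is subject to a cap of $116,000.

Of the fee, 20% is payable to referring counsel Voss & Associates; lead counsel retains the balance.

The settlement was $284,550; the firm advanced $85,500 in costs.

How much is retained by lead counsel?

$60,159.60

Fee base (net of costs): $284,550 − $85,500 = $199,050
First $69,000 at 42% = $28,980.00
Next $94,500 at 38% = $35,910.00
Remaining $35,550 at 29% = $10,309.50
Fee: $28,980.00 + $35,910.00 + $10,309.50 = $75,199.50
$75,199.50 is under the $116,000 cap.
Referral share: 20% of $75,199.50 = $15,039.90; lead counsel retains $75,199.50 − $15,039.90 = $60,159.60.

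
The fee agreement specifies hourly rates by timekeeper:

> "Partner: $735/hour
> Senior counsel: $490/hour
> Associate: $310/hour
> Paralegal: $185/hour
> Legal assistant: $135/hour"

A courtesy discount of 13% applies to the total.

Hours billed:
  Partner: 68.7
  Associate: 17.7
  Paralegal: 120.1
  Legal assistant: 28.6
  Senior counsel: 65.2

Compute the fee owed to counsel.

$99,187.83

Partner: 68.7 × $735 = $50,494.50
Senior counsel: 65.2 × $490 = $31,948.00
Associate: 17.7 × $310 = $5,487.00
Paralegal: 120.1 × $185 = $22,218.50
Legal assistant: 28.6 × $135 = $3,861.00
Subtotal: $114,009.00
Less 13% discount: −$14,821.17
Total: $114,009.00 − $14,821.17 = $99,187.83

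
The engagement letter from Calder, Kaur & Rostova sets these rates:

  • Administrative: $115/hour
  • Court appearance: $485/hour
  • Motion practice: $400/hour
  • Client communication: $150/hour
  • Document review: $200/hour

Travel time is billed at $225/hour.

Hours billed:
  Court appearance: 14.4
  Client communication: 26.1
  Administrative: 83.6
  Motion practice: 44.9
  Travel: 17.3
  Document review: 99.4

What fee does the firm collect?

Administrative: 83.6 × $115 = $9,614.00
Court appearance: 14.4 × $485 = $6,984.00
Motion practice: 44.9 × $400 = $17,960.00
Client communication: 26.1 × $150 = $3,915.00
Document review: 99.4 × $200 = $19,880.00
Subtotal: $9,614.00 + $6,984.00 + $17,960.00 + $3,915.00 + $19,880.00 = $58,353.00
Travel: 17.3 × $225 = $3,892.50
Total: $58,353.00 + $3,892.50 = $62,245.50

$62,245.50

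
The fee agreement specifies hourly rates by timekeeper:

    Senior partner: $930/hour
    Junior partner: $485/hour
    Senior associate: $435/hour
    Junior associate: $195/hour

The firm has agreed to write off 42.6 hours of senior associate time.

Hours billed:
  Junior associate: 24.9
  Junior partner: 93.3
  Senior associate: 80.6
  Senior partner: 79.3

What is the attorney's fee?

Senior partner: 79.3 × $930 = $73,749.00
Junior partner: 93.3 × $485 = $45,250.50
Senior associate: 80.6 × $435 = $35,061.00
Junior associate: 24.9 × $195 = $4,855.50
Subtotal: $158,916.00
Write-off: 42.6 × $435 = $18,531.00
Total: $158,916.00 − $18,531.00 = $140,385.00

$140,385.00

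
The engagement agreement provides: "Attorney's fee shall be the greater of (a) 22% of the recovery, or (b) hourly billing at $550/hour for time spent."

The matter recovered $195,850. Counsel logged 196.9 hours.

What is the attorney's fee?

(a) 22% of $195,850 = $43,087.00
(b) 196.9 × $550 = $108,295.00
The greater is (b): $108,295.00.

$108,295.00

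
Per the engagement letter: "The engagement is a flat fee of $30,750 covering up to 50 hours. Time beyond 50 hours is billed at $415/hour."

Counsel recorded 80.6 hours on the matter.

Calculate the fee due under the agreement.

$43,449.00

Flat fee: $30,750.00
Excess hours: 80.6 − 50 = 30.6
Overrun: 30.6 × $415 = $12,699.00
Total: $30,750.00 + $12,699.00 = $43,449.00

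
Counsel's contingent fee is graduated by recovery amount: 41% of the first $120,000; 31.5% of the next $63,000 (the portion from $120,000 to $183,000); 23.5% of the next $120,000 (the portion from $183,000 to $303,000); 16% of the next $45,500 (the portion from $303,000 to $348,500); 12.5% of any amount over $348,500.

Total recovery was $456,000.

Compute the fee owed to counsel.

First $120,000 at 41% = $49,200.00
Next $63,000 at 31.5% = $19,845.00
Next $120,000 at 23.5% = $28,200.00
Next $45,500 at 16% = $7,280.00
Remaining $107,500 at 12.5% = $13,437.50
Fee: $49,200.00 + $19,845.00 + $28,200.00 + $7,280.00 + $13,437.50 = $117,962.50

$117,962.50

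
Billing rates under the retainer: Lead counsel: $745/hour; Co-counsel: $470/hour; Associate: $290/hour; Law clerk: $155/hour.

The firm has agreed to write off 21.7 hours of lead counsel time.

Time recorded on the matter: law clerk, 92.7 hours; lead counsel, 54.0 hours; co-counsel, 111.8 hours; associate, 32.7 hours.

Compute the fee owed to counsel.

$100,461.00

Lead counsel: 54.0 × $745 = $40,230.00
Co-counsel: 111.8 × $470 = $52,546.00
Associate: 32.7 × $290 = $9,483.00
Law clerk: 92.7 × $155 = $14,368.50
Subtotal: $116,627.50
Write-off: 21.7 × $745 = $16,166.50
Total: $116,627.50 − $16,166.50 = $100,461.00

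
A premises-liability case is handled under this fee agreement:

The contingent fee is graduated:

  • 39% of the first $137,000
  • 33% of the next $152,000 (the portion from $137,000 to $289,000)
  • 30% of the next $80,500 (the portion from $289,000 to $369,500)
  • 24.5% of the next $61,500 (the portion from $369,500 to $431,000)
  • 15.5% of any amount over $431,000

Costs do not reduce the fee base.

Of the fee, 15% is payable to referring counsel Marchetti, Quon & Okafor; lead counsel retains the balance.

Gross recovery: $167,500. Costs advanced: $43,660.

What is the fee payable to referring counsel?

$9,524.25

Fee base is the gross recovery, $167,500; costs are reimbursed separately.
First $137,000 at 39% = $53,430.00
Remaining $30,500 at 33% = $10,065.00
Fee: $53,430.00 + $10,065.00 = $63,495.00
Referral share: 15% of $63,495.00 = $9,524.25; lead counsel retains $63,495.00 − $9,524.25 = $53,970.75.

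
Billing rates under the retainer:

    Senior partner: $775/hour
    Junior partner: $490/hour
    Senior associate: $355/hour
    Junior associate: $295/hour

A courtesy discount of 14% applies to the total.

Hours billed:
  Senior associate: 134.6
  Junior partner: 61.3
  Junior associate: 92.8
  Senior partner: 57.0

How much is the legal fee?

$128,459.06

Senior partner: 57.0 × $775 = $44,175.00
Junior partner: 61.3 × $490 = $30,037.00
Senior associate: 134.6 × $355 = $47,783.00
Junior associate: 92.8 × $295 = $27,376.00
Subtotal: $149,371.00
Less 14% discount: −$20,911.94
Total: $149,371.00 − $20,911.94 = $128,459.06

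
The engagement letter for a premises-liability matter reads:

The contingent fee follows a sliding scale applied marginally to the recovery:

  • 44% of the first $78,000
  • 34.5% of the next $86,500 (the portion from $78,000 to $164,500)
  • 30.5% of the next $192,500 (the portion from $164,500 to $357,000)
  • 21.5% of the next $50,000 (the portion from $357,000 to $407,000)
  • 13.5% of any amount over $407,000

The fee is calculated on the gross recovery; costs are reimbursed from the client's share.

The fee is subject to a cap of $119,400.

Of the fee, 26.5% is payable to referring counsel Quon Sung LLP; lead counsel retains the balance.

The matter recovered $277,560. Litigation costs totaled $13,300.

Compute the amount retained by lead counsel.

Fee base is the gross recovery, $277,560; costs are reimbursed separately.
First $78,000 at 44% = $34,320.00
Next $86,500 at 34.5% = $29,842.50
Remaining $113,060 at 30.5% = $34,483.30
Fee: $34,320.00 + $29,842.50 + $34,483.30 = $98,645.80
$98,645.80 is under the $119,400 cap.
Referral share: 26.5% of $98,645.80 = $26,141.14; lead counsel retains $98,645.80 − $26,141.14 = $72,504.66.

$72,504.66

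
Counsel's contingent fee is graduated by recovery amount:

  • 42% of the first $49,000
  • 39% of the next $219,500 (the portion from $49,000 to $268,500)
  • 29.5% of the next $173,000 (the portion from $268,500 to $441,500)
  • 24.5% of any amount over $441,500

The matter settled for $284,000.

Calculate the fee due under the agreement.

$110,757.50

First $49,000 at 42% = $20,580.00
Next $219,500 at 39% = $85,605.00
Remaining $15,500 at 29.5% = $4,572.50
Fee: $20,580.00 + $85,605.00 + $4,572.50 = $110,757.50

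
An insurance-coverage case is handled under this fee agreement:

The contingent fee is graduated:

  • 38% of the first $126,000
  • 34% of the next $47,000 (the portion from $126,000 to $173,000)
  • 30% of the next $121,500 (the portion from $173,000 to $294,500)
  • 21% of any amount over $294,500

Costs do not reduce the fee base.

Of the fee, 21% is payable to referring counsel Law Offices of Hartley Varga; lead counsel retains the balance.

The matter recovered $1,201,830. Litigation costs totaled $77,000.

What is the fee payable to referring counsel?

Fee base is the gross recovery, $1,201,830; costs are reimbursed separately.
First $126,000 at 38% = $47,880.00
Next $47,000 at 34% = $15,980.00
Next $121,500 at 30% = $36,450.00
Remaining $907,330 at 21% = $190,539.30
Fee: $47,880.00 + $15,980.00 + $36,450.00 + $190,539.30 = $290,849.30
Referral share: 21% of $290,849.30 = $61,078.35; lead counsel retains $290,849.30 − $61,078.35 = $229,770.95.

$61,078.35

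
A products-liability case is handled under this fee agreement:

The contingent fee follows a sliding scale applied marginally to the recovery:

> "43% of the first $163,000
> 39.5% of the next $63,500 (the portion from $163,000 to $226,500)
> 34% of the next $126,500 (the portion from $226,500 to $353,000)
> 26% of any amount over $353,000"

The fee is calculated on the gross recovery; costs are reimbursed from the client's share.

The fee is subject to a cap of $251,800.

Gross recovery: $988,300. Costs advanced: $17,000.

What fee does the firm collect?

$251,800.00

Fee base is the gross recovery, $988,300; costs are reimbursed separately.
First $163,000 at 43% = $70,090.00
Next $63,500 at 39.5% = $25,082.50
Next $126,500 at 34% = $43,010.00
Remaining $635,300 at 26% = $165,178.00
Fee: $70,090.00 + $25,082.50 + $43,010.00 + $165,178.00 = $303,360.50
$303,360.50 exceeds the $251,800 cap, so the fee is capped at $251,800.00.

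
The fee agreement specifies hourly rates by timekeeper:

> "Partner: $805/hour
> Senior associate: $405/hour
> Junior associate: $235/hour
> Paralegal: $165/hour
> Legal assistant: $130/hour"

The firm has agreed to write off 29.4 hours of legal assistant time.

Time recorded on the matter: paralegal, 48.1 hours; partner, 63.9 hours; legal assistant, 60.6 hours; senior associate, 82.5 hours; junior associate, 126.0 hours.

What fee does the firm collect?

$126,454.50

Partner: 63.9 × $805 = $51,439.50
Senior associate: 82.5 × $405 = $33,412.50
Junior associate: 126.0 × $235 = $29,610.00
Paralegal: 48.1 × $165 = $7,936.50
Legal assistant: 60.6 × $130 = $7,878.00
Subtotal: $130,276.50
Write-off: 29.4 × $130 = $3,822.00
Total: $130,276.50 − $3,822.00 = $126,454.50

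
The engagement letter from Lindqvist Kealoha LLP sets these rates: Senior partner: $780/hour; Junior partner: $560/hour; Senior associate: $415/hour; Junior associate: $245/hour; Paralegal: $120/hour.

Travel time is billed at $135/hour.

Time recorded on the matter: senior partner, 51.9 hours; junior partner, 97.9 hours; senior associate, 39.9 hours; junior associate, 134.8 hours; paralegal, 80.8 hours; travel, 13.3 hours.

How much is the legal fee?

$156,382.00

Senior partner: 51.9 × $780 = $40,482.00
Junior partner: 97.9 × $560 = $54,824.00
Senior associate: 39.9 × $415 = $16,558.50
Junior associate: 134.8 × $245 = $33,026.00
Paralegal: 80.8 × $120 = $9,696.00
Subtotal: $40,482.00 + $54,824.00 + $16,558.50 + $33,026.00 + $9,696.00 = $154,586.50
Travel: 13.3 × $135 = $1,795.50
Total: $154,586.50 + $1,795.50 = $156,382.00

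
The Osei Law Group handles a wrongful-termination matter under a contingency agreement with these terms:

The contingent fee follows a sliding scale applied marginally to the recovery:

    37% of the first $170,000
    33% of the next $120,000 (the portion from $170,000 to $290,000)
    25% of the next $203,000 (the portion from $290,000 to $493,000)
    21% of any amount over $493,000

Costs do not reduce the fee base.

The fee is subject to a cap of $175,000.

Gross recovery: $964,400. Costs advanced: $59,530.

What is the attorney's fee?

$175,000.00

Fee base is the gross recovery, $964,400; costs are reimbursed separately.
First $170,000 at 37% = $62,900.00
Next $120,000 at 33% = $39,600.00
Next $203,000 at 25% = $50,750.00
Remaining $471,400 at 21% = $98,994.00
Fee: $62,900.00 + $39,600.00 + $50,750.00 + $98,994.00 = $252,244.00
$252,244.00 exceeds the $175,000 cap, so the fee is capped at $175,000.00.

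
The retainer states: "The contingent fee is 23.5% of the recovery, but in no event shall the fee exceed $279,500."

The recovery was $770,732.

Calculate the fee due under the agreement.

23.5% of $770,732 = $181,122.02
That is under the $279,500 cap.

$181,122.02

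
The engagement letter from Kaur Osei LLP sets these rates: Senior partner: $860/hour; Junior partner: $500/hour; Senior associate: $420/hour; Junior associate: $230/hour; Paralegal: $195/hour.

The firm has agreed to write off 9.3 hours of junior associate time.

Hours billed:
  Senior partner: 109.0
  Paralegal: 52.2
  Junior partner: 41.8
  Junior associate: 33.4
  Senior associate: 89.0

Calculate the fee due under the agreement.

Senior partner: 109.0 × $860 = $93,740.00
Junior partner: 41.8 × $500 = $20,900.00
Senior associate: 89.0 × $420 = $37,380.00
Junior associate: 33.4 × $230 = $7,682.00
Paralegal: 52.2 × $195 = $10,179.00
Subtotal: $169,881.00
Write-off: 9.3 × $230 = $2,139.00
Total: $169,881.00 − $2,139.00 = $167,742.00

$167,742.00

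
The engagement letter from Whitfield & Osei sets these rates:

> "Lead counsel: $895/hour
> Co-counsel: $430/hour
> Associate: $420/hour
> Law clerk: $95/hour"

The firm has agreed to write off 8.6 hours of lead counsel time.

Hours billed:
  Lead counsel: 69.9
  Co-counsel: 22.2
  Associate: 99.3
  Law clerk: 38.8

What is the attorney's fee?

$109,801.50

Lead counsel: 69.9 × $895 = $62,560.50
Co-counsel: 22.2 × $430 = $9,546.00
Associate: 99.3 × $420 = $41,706.00
Law clerk: 38.8 × $95 = $3,686.00
Subtotal: $117,498.50
Write-off: 8.6 × $895 = $7,697.00
Total: $117,498.50 − $7,697.00 = $109,801.50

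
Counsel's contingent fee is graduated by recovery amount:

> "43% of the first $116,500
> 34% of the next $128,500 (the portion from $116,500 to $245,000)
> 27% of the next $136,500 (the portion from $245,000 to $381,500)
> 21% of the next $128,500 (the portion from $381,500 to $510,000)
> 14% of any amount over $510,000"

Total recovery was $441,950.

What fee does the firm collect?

$143,334.50

First $116,500 at 43% = $50,095.00
Next $128,500 at 34% = $43,690.00
Next $136,500 at 27% = $36,855.00
Remaining $60,450 at 21% = $12,694.50
Fee: $50,095.00 + $43,690.00 + $36,855.00 + $12,694.50 = $143,334.50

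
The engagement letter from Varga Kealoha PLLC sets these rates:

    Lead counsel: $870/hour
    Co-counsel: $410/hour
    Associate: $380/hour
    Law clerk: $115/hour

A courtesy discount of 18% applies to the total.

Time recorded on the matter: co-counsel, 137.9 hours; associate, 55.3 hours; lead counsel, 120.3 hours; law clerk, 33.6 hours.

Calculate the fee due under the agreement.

Lead counsel: 120.3 × $870 = $104,661.00
Co-counsel: 137.9 × $410 = $56,539.00
Associate: 55.3 × $380 = $21,014.00
Law clerk: 33.6 × $115 = $3,864.00
Subtotal: $186,078.00
Less 18% discount: −$33,494.04
Total: $186,078.00 − $33,494.04 = $152,583.96

$152,583.96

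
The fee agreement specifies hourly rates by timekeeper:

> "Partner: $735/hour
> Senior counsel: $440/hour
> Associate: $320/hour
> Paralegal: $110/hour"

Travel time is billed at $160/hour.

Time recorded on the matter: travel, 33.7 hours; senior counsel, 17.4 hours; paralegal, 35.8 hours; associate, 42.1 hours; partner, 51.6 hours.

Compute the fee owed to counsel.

Partner: 51.6 × $735 = $37,926.00
Senior counsel: 17.4 × $440 = $7,656.00
Associate: 42.1 × $320 = $13,472.00
Paralegal: 35.8 × $110 = $3,938.00
Subtotal: $37,926.00 + $7,656.00 + $13,472.00 + $3,938.00 = $62,992.00
Travel: 33.7 × $160 = $5,392.00
Total: $62,992.00 + $5,392.00 = $68,384.00

$68,384.00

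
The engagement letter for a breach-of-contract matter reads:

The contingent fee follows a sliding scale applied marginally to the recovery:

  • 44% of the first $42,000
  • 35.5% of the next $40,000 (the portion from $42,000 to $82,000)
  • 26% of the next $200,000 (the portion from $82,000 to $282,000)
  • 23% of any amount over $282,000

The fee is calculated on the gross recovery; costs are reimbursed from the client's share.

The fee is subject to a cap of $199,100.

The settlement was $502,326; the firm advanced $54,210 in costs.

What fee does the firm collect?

Fee base is the gross recovery, $502,326; costs are reimbursed separately.
First $42,000 at 44% = $18,480.00
Next $40,000 at 35.5% = $14,200.00
Next $200,000 at 26% = $52,000.00
Remaining $220,326 at 23% = $50,674.98
Fee: $18,480.00 + $14,200.00 + $52,000.00 + $50,674.98 = $135,354.98
$135,354.98 is under the $199,100 cap.

$135,354.98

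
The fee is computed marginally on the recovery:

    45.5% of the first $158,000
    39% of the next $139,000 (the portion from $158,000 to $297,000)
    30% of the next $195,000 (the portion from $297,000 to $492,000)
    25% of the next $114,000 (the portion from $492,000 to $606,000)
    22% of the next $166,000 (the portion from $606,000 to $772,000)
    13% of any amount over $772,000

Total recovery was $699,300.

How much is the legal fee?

$233,626.00

First $158,000 at 45.5% = $71,890.00
Next $139,000 at 39% = $54,210.00
Next $195,000 at 30% = $58,500.00
Next $114,000 at 25% = $28,500.00
Remaining $93,300 at 22% = $20,526.00
Fee: $71,890.00 + $54,210.00 + $58,500.00 + $28,500.00 + $20,526.00 = $233,626.00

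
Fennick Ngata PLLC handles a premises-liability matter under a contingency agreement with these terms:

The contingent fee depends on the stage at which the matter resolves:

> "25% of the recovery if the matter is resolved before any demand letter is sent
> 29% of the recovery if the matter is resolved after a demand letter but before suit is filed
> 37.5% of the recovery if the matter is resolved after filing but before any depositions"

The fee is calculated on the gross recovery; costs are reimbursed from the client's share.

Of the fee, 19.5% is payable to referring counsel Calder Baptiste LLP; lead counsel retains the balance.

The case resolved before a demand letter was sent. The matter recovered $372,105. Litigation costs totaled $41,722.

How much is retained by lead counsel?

Fee base is the gross recovery, $372,105; costs are reimbursed separately.
The matter resolved before a demand letter was sent, so the 25% rate applies.
$372,105 × 25% = $93,026.25
Referral share: 19.5% of $93,026.25 = $18,140.12; lead counsel retains $93,026.25 − $18,140.12 = $74,886.13.

$74,886.13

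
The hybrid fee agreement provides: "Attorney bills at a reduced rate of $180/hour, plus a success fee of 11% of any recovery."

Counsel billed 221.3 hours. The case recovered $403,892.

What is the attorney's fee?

Hourly: 221.3 × $180 = $39,834.00
Success fee: 11% of $403,892 = $44,428.12
Total: $39,834.00 + $44,428.12 = $84,262.12

$84,262.12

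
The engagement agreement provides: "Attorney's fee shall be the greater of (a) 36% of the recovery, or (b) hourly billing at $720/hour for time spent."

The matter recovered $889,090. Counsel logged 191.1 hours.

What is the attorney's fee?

$320,072.40

(a) 36% of $889,090 = $320,072.40
(b) 191.1 × $720 = $137,592.00
The greater is (a): $320,072.40.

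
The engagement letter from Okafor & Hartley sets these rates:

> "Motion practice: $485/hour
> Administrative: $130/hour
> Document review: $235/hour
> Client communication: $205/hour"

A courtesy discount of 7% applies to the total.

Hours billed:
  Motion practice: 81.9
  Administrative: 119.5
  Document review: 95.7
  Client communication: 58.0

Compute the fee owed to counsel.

Motion practice: 81.9 × $485 = $39,721.50
Administrative: 119.5 × $130 = $15,535.00
Document review: 95.7 × $235 = $22,489.50
Client communication: 58.0 × $205 = $11,890.00
Subtotal: $89,636.00
Less 7% discount: −$6,274.52
Total: $89,636.00 − $6,274.52 = $83,361.48

$83,361.48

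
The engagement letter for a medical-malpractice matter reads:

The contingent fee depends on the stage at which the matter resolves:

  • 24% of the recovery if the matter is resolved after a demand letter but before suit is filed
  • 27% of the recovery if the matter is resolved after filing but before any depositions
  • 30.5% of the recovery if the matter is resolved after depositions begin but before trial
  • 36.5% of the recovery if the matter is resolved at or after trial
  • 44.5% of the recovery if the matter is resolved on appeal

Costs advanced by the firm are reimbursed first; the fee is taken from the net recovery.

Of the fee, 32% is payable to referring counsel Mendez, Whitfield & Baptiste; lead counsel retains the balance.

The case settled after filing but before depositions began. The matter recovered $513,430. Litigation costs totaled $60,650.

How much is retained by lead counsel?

$83,130.41

Fee base (net of costs): $513,430 − $60,650 = $452,780
The matter settled after filing but before depositions began, so the 27% rate applies.
$452,780 × 27% = $122,250.60
Referral share: 32% of $122,250.60 = $39,120.19; lead counsel retains $122,250.60 − $39,120.19 = $83,130.41.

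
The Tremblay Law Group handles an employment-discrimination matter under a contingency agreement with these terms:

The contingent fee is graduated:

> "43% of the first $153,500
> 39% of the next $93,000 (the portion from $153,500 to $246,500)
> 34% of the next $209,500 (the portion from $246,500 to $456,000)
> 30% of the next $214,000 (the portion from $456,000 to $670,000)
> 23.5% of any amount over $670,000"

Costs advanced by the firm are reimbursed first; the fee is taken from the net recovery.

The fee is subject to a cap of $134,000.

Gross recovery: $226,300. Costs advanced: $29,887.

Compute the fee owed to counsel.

$82,741.07

Fee base (net of costs): $226,300 − $29,887 = $196,413
First $153,500 at 43% = $66,005.00
Remaining $42,913 at 39% = $16,736.07
Fee: $66,005.00 + $16,736.07 = $82,741.07
$82,741.07 is under the $134,000 cap.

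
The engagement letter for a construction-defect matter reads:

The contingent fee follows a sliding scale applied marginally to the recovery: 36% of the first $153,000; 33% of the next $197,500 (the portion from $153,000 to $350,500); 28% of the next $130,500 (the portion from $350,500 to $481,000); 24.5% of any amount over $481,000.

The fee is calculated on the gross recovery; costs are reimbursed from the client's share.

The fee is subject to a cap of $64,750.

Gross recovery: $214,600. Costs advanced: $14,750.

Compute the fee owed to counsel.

$64,750.00

Fee base is the gross recovery, $214,600; costs are reimbursed separately.
First $153,000 at 36% = $55,080.00
Remaining $61,600 at 33% = $20,328.00
Fee: $55,080.00 + $20,328.00 = $75,408.00
$75,408.00 exceeds the $64,750 cap, so the fee is capped at $64,750.00.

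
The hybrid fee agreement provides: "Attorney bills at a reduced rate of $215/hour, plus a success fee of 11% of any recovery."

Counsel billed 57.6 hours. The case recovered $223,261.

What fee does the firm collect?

$36,942.71

Hourly: 57.6 × $215 = $12,384.00
Success fee: 11% of $223,261 = $24,558.71
Total: $12,384.00 + $24,558.71 = $36,942.71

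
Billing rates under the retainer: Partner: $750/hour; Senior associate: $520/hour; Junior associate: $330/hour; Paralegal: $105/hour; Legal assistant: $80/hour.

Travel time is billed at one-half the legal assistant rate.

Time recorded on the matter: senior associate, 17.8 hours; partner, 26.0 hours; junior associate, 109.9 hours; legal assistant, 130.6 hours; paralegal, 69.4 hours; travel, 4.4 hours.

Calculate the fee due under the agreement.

$82,934.00

Partner: 26.0 × $750 = $19,500.00
Senior associate: 17.8 × $520 = $9,256.00
Junior associate: 109.9 × $330 = $36,267.00
Paralegal: 69.4 × $105 = $7,287.00
Legal assistant: 130.6 × $80 = $10,448.00
Subtotal: $19,500.00 + $9,256.00 + $36,267.00 + $7,287.00 + $10,448.00 = $82,758.00
Travel: 4.4 × ($80 ÷ 2) = 4.4 × $40.00 = $176.00
Total: $82,758.00 + $176.00 = $82,934.00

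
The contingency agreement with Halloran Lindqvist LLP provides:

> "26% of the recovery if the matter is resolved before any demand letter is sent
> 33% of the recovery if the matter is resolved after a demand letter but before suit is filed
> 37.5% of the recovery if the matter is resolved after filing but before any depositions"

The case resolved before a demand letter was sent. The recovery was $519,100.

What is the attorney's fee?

$134,966.00

The matter resolved before a demand letter was sent, so the 26% rate applies.
$519,100 × 26% = $134,966.00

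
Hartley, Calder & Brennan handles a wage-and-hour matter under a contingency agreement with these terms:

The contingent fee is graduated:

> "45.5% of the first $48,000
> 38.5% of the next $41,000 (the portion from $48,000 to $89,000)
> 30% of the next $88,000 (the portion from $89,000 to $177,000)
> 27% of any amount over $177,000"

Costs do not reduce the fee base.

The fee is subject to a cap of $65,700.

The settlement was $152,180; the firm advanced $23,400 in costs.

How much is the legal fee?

$56,579.00

Fee base is the gross recovery, $152,180; costs are reimbursed separately.
First $48,000 at 45.5% = $21,840.00
Next $41,000 at 38.5% = $15,785.00
Remaining $63,180 at 30% = $18,954.00
Fee: $21,840.00 + $15,785.00 + $18,954.00 = $56,579.00
$56,579.00 is under the $65,700 cap.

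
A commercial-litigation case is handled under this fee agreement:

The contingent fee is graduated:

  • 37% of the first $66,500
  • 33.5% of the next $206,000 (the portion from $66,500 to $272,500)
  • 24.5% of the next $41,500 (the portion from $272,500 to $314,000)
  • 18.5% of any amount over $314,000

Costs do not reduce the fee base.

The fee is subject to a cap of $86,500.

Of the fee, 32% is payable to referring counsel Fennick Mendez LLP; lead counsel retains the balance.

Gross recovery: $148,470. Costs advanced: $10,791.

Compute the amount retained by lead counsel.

Fee base is the gross recovery, $148,470; costs are reimbursed separately.
First $66,500 at 37% = $24,605.00
Remaining $81,970 at 33.5% = $27,459.95
Fee: $24,605.00 + $27,459.95 = $52,064.95
$52,064.95 is under the $86,500 cap.
Referral share: 32% of $52,064.95 = $16,660.78; lead counsel retains $52,064.95 − $16,660.78 = $35,404.17.

$35,404.17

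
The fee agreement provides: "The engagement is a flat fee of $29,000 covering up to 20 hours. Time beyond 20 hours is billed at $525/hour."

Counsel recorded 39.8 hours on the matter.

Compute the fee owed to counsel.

Flat fee: $29,000.00
Excess hours: 39.8 − 20 = 19.8
Overrun: 19.8 × $525 = $10,395.00
Total: $29,000.00 + $10,395.00 = $39,395.00

$39,395.00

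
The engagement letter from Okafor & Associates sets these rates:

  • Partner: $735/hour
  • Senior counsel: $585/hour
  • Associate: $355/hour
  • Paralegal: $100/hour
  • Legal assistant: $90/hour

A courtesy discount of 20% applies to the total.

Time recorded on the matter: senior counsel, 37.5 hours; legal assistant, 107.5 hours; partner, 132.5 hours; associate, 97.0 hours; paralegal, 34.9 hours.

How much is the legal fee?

$133,540.00

Partner: 132.5 × $735 = $97,387.50
Senior counsel: 37.5 × $585 = $21,937.50
Associate: 97.0 × $355 = $34,435.00
Paralegal: 34.9 × $100 = $3,490.00
Legal assistant: 107.5 × $90 = $9,675.00
Subtotal: $166,925.00
Less 20% discount: −$33,385.00
Total: $166,925.00 − $33,385.00 = $133,540.00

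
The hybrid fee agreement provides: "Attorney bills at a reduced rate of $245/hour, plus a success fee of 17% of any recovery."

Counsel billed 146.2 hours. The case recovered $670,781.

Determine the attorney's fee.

Hourly: 146.2 × $245 = $35,819.00
Success fee: 17% of $670,781 = $114,032.77
Total: $35,819.00 + $114,032.77 = $149,851.77

$149,851.77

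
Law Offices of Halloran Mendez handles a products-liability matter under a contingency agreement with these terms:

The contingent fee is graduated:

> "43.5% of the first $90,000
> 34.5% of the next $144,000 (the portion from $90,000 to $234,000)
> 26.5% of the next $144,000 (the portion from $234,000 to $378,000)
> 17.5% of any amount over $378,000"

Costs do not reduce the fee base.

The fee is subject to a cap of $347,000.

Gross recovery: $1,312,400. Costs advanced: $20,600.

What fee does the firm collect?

$290,510.00

Fee base is the gross recovery, $1,312,400; costs are reimbursed separately.
First $90,000 at 43.5% = $39,150.00
Next $144,000 at 34.5% = $49,680.00
Next $144,000 at 26.5% = $38,160.00
Remaining $934,400 at 17.5% = $163,520.00
Fee: $39,150.00 + $49,680.00 + $38,160.00 + $163,520.00 = $290,510.00
$290,510.00 is under the $347,000 cap.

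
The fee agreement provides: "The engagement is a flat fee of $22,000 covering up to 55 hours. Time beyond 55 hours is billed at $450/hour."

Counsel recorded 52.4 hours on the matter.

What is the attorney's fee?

$22,000.00

52.4 hours is within the 55-hour scope; only the flat fee applies.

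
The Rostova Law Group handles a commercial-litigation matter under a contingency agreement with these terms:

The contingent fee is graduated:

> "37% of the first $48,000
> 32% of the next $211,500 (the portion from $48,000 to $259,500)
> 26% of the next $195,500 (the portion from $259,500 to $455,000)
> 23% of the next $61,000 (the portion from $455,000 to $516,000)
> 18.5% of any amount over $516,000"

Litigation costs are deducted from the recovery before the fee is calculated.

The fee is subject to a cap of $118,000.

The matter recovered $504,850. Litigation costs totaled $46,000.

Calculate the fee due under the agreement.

$118,000.00

Fee base (net of costs): $504,850 − $46,000 = $458,850
First $48,000 at 37% = $17,760.00
Next $211,500 at 32% = $67,680.00
Next $195,500 at 26% = $50,830.00
Remaining $3,850 at 23% = $885.50
Fee: $17,760.00 + $67,680.00 + $50,830.00 + $885.50 = $137,155.50
$137,155.50 exceeds the $118,000 cap, so the fee is capped at $118,000.00.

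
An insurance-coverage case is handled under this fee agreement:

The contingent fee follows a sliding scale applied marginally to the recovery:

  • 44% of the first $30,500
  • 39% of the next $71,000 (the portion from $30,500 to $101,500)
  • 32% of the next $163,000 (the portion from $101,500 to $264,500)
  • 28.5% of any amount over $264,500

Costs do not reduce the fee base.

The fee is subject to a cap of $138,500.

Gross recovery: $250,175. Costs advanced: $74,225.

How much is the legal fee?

$88,686.00

Fee base is the gross recovery, $250,175; costs are reimbursed separately.
First $30,500 at 44% = $13,420.00
Next $71,000 at 39% = $27,690.00
Remaining $148,675 at 32% = $47,576.00
Fee: $13,420.00 + $27,690.00 + $47,576.00 = $88,686.00
$88,686.00 is under the $138,500 cap.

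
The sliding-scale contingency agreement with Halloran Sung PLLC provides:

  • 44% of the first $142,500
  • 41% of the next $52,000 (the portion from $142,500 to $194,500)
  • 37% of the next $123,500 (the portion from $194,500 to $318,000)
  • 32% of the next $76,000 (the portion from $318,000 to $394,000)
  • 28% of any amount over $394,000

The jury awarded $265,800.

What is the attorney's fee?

First $142,500 at 44% = $62,700.00
Next $52,000 at 41% = $21,320.00
Remaining $71,300 at 37% = $26,381.00
Fee: $62,700.00 + $21,320.00 + $26,381.00 = $110,401.00

$110,401.00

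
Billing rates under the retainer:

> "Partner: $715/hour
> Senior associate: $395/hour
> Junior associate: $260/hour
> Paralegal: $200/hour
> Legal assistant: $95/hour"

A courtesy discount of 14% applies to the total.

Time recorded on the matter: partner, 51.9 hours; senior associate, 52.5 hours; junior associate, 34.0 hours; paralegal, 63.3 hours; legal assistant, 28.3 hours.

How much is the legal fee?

$70,549.67

Partner: 51.9 × $715 = $37,108.50
Senior associate: 52.5 × $395 = $20,737.50
Junior associate: 34.0 × $260 = $8,840.00
Paralegal: 63.3 × $200 = $12,660.00
Legal assistant: 28.3 × $95 = $2,688.50
Subtotal: $82,034.50
Less 14% discount: −$11,484.83
Total: $82,034.50 − $11,484.83 = $70,549.67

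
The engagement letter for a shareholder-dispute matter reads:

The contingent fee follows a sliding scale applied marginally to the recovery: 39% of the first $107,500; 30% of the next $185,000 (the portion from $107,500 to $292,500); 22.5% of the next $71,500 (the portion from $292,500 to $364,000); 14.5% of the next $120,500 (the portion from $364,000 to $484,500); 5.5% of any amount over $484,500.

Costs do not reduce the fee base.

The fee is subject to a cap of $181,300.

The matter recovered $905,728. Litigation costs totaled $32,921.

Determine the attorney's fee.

$154,152.54

Fee base is the gross recovery, $905,728; costs are reimbursed separately.
First $107,500 at 39% = $41,925.00
Next $185,000 at 30% = $55,500.00
Next $71,500 at 22.5% = $16,087.50
Next $120,500 at 14.5% = $17,472.50
Remaining $421,228 at 5.5% = $23,167.54
Fee: $41,925.00 + $55,500.00 + $16,087.50 + $17,472.50 + $23,167.54 = $154,152.54
$154,152.54 is under the $181,300 cap.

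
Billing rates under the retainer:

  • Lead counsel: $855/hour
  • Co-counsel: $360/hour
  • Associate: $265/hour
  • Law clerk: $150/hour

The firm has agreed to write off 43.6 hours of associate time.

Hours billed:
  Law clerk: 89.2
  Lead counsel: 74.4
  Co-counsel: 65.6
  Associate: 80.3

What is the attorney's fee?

$110,333.50

Lead counsel: 74.4 × $855 = $63,612.00
Co-counsel: 65.6 × $360 = $23,616.00
Associate: 80.3 × $265 = $21,279.50
Law clerk: 89.2 × $150 = $13,380.00
Subtotal: $121,887.50
Write-off: 43.6 × $265 = $11,554.00
Total: $121,887.50 − $11,554.00 = $110,333.50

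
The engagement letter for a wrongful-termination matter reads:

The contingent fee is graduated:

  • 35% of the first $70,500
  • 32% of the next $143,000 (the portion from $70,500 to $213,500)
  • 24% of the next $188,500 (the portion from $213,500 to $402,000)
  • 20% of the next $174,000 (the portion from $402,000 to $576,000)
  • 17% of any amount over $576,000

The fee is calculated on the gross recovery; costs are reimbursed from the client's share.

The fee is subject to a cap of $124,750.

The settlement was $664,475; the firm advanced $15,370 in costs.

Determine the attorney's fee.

Fee base is the gross recovery, $664,475; costs are reimbursed separately.
First $70,500 at 35% = $24,675.00
Next $143,000 at 32% = $45,760.00
Next $188,500 at 24% = $45,240.00
Next $174,000 at 20% = $34,800.00
Remaining $88,475 at 17% = $15,040.75
Fee: $24,675.00 + $45,760.00 + $45,240.00 + $34,800.00 + $15,040.75 = $165,515.75
$165,515.75 exceeds the $124,750 cap, so the fee is capped at $124,750.00.

$124,750.00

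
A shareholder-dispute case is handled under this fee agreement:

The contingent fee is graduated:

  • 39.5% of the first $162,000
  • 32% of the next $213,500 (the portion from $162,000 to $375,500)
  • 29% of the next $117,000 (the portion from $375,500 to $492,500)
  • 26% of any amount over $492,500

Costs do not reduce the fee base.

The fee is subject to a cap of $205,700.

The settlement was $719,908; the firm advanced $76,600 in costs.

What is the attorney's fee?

$205,700.00

Fee base is the gross recovery, $719,908; costs are reimbursed separately.
First $162,000 at 39.5% = $63,990.00
Next $213,500 at 32% = $68,320.00
Next $117,000 at 29% = $33,930.00
Remaining $227,408 at 26% = $59,126.08
Fee: $63,990.00 + $68,320.00 + $33,930.00 + $59,126.08 = $225,366.08
$225,366.08 exceeds the $205,700 cap, so the fee is capped at $205,700.00.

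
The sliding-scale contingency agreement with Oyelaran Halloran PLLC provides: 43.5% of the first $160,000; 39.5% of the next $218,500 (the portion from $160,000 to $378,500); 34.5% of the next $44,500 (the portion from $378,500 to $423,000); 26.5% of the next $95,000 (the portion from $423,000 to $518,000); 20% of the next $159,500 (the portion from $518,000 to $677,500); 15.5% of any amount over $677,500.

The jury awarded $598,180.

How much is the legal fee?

First $160,000 at 43.5% = $69,600.00
Next $218,500 at 39.5% = $86,307.50
Next $44,500 at 34.5% = $15,352.50
Next $95,000 at 26.5% = $25,175.00
Remaining $80,180 at 20% = $16,036.00
Fee: $69,600.00 + $86,307.50 + $15,352.50 + $25,175.00 + $16,036.00 = $212,471.00

$212,471.00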